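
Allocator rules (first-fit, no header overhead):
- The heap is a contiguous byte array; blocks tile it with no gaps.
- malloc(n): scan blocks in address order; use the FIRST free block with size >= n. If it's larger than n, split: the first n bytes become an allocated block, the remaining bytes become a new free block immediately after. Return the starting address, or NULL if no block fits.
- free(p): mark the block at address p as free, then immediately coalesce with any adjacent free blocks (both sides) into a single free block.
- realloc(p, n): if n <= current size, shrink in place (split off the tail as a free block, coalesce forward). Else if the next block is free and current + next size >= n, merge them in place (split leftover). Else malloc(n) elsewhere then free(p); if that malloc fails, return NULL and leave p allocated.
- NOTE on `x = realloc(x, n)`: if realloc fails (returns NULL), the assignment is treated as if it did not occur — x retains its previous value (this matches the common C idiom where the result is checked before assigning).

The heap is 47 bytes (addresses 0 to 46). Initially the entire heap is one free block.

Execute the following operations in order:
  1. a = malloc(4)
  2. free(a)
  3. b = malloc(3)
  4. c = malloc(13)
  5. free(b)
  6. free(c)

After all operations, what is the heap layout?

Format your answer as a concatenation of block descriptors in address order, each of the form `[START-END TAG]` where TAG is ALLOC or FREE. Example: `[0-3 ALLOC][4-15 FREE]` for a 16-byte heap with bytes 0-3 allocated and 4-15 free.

Op 1: a = malloc(4) -> a = 0; heap: [0-3 ALLOC][4-46 FREE]
Op 2: free(a) -> (freed a); heap: [0-46 FREE]
Op 3: b = malloc(3) -> b = 0; heap: [0-2 ALLOC][3-46 FREE]
Op 4: c = malloc(13) -> c = 3; heap: [0-2 ALLOC][3-15 ALLOC][16-46 FREE]
Op 5: free(b) -> (freed b); heap: [0-2 FREE][3-15 ALLOC][16-46 FREE]
Op 6: free(c) -> (freed c); heap: [0-46 FREE]

Answer: [0-46 FREE]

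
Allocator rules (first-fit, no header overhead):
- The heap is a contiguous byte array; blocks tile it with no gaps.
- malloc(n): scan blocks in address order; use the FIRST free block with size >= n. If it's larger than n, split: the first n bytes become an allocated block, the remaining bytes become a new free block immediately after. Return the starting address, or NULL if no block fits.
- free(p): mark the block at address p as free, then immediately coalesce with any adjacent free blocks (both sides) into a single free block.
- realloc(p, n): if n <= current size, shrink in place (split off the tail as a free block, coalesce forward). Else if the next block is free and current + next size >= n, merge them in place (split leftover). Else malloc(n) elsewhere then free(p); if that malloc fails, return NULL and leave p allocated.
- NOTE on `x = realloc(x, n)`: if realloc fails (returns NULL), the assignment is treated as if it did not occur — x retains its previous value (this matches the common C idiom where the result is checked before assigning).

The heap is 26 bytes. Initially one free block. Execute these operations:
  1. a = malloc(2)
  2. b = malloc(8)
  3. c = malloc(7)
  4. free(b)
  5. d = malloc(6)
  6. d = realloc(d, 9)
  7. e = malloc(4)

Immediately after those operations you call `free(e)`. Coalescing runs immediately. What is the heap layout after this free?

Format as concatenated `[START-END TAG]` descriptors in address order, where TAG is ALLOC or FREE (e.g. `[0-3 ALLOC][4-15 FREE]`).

Op 1: a = malloc(2) -> a = 0; heap: [0-1 ALLOC][2-25 FREE]
Op 2: b = malloc(8) -> b = 2; heap: [0-1 ALLOC][2-9 ALLOC][10-25 FREE]
Op 3: c = malloc(7) -> c = 10; heap: [0-1 ALLOC][2-9 ALLOC][10-16 ALLOC][17-25 FREE]
Op 4: free(b) -> (freed b); heap: [0-1 ALLOC][2-9 FREE][10-16 ALLOC][17-25 FREE]
Op 5: d = malloc(6) -> d = 2; heap: [0-1 ALLOC][2-7 ALLOC][8-9 FREE][10-16 ALLOC][17-25 FREE]
Op 6: d = realloc(d, 9) -> d = 17; heap: [0-1 ALLOC][2-9 FREE][10-16 ALLOC][17-25 ALLOC]
Op 7: e = malloc(4) -> e = 2; heap: [0-1 ALLOC][2-5 ALLOC][6-9 FREE][10-16 ALLOC][17-25 ALLOC]
free(e): e = 2 -> block [2-5 ALLOC]; mark free, coalesce with adjacent free neighbors -> [0-1 ALLOC][2-9 FREE][10-16 ALLOC][17-25 ALLOC]

Answer: [0-1 ALLOC][2-9 FREE][10-16 ALLOC][17-25 ALLOC]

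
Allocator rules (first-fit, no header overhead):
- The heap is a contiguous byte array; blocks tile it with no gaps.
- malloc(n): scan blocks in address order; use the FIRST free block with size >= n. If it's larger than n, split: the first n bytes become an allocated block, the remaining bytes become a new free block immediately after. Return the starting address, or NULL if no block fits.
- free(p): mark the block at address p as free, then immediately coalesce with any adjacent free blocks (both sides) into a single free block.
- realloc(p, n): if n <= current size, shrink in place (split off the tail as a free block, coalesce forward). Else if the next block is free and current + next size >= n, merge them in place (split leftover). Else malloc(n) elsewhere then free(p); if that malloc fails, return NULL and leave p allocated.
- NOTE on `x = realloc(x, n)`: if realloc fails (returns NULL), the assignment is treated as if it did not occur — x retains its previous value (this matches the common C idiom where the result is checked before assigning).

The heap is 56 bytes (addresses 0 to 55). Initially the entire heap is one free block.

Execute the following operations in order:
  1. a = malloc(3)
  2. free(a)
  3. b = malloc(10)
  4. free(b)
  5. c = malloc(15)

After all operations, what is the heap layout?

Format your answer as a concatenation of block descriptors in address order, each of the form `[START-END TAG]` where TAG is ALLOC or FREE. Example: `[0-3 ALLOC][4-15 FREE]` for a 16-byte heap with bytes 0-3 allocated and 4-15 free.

Answer: [0-14 ALLOC][15-55 FREE]

Derivation:
Op 1: a = malloc(3) -> a = 0; heap: [0-2 ALLOC][3-55 FREE]
Op 2: free(a) -> (freed a); heap: [0-55 FREE]
Op 3: b = malloc(10) -> b = 0; heap: [0-9 ALLOC][10-55 FREE]
Op 4: free(b) -> (freed b); heap: [0-55 FREE]
Op 5: c = malloc(15) -> c = 0; heap: [0-14 ALLOC][15-55 FREE]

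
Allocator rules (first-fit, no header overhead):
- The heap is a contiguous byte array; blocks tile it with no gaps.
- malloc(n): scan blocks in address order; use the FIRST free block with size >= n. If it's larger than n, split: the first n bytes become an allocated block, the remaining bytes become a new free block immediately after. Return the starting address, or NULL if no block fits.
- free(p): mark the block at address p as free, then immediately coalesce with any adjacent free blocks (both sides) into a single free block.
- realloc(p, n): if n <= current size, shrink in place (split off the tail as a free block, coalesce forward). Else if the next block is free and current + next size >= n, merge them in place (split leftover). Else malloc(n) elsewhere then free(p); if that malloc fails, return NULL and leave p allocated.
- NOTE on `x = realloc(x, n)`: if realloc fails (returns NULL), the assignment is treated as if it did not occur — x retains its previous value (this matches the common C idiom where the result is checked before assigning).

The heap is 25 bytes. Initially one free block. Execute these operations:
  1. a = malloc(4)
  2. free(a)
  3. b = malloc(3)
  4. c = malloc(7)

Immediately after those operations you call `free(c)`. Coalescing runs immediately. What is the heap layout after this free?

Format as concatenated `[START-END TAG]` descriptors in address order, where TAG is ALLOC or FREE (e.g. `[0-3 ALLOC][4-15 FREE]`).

Answer: [0-2 ALLOC][3-24 FREE]

Derivation:
Op 1: a = malloc(4) -> a = 0; heap: [0-3 ALLOC][4-24 FREE]
Op 2: free(a) -> (freed a); heap: [0-24 FREE]
Op 3: b = malloc(3) -> b = 0; heap: [0-2 ALLOC][3-24 FREE]
Op 4: c = malloc(7) -> c = 3; heap: [0-2 ALLOC][3-9 ALLOC][10-24 FREE]
free(c): c = 3 -> block [3-9 ALLOC]; mark free, coalesce with adjacent free neighbors -> [0-2 ALLOC][3-24 FREE]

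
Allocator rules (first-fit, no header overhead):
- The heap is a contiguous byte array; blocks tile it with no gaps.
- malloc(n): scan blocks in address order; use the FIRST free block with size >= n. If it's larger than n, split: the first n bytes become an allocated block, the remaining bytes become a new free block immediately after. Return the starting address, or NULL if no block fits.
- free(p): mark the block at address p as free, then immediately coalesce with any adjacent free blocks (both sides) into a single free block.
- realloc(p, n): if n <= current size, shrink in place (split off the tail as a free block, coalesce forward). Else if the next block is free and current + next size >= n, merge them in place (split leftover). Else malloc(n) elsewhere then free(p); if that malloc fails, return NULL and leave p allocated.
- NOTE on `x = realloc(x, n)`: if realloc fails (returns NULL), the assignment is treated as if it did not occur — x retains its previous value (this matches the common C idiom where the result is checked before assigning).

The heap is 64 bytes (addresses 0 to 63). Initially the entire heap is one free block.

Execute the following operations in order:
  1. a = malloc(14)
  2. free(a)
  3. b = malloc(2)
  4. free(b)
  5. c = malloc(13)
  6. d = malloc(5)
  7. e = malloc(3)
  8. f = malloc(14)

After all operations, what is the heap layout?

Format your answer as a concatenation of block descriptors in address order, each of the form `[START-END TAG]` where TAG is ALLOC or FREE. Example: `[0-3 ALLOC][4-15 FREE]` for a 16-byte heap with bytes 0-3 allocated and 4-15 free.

Op 1: a = malloc(14) -> a = 0; heap: [0-13 ALLOC][14-63 FREE]
Op 2: free(a) -> (freed a); heap: [0-63 FREE]
Op 3: b = malloc(2) -> b = 0; heap: [0-1 ALLOC][2-63 FREE]
Op 4: free(b) -> (freed b); heap: [0-63 FREE]
Op 5: c = malloc(13) -> c = 0; heap: [0-12 ALLOC][13-63 FREE]
Op 6: d = malloc(5) -> d = 13; heap: [0-12 ALLOC][13-17 ALLOC][18-63 FREE]
Op 7: e = malloc(3) -> e = 18; heap: [0-12 ALLOC][13-17 ALLOC][18-20 ALLOC][21-63 FREE]
Op 8: f = malloc(14) -> f = 21; heap: [0-12 ALLOC][13-17 ALLOC][18-20 ALLOC][21-34 ALLOC][35-63 FREE]

Answer: [0-12 ALLOC][13-17 ALLOC][18-20 ALLOC][21-34 ALLOC][35-63 FREE]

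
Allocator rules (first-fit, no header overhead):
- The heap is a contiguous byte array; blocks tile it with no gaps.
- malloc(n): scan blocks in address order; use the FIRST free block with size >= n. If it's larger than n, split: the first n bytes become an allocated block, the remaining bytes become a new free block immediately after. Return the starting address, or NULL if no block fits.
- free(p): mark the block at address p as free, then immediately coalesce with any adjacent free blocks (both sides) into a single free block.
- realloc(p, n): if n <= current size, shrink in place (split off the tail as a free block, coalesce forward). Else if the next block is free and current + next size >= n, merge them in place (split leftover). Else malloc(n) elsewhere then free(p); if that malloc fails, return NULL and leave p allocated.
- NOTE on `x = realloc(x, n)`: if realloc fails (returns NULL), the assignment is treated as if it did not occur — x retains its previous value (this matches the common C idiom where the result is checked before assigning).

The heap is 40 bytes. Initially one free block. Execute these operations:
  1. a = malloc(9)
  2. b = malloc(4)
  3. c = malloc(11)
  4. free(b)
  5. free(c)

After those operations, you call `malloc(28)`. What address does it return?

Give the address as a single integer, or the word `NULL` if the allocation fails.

Answer: 9

Derivation:
Op 1: a = malloc(9) -> a = 0; heap: [0-8 ALLOC][9-39 FREE]
Op 2: b = malloc(4) -> b = 9; heap: [0-8 ALLOC][9-12 ALLOC][13-39 FREE]
Op 3: c = malloc(11) -> c = 13; heap: [0-8 ALLOC][9-12 ALLOC][13-23 ALLOC][24-39 FREE]
Op 4: free(b) -> (freed b); heap: [0-8 ALLOC][9-12 FREE][13-23 ALLOC][24-39 FREE]
Op 5: free(c) -> (freed c); heap: [0-8 ALLOC][9-39 FREE]
malloc(28): first-fit scan over [0-8 ALLOC][9-39 FREE] -> 9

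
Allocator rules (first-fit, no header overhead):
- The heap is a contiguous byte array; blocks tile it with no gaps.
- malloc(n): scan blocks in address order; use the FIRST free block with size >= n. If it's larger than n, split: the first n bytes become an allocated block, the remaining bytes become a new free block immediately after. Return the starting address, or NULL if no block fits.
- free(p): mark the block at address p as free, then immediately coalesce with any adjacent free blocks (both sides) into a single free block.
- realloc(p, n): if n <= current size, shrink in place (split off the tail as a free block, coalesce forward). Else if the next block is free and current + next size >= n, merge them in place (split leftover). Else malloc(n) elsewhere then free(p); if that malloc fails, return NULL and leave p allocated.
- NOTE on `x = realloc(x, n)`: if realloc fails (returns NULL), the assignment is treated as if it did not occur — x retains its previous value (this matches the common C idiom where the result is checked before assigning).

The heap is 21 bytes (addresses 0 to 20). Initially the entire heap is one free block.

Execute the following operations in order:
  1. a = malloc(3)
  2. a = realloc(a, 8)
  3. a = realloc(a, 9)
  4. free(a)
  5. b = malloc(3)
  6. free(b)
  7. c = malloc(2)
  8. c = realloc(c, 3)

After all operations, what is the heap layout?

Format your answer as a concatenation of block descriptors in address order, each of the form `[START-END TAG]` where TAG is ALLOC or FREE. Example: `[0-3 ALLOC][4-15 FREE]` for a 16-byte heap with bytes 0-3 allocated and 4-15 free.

Op 1: a = malloc(3) -> a = 0; heap: [0-2 ALLOC][3-20 FREE]
Op 2: a = realloc(a, 8) -> a = 0; heap: [0-7 ALLOC][8-20 FREE]
Op 3: a = realloc(a, 9) -> a = 0; heap: [0-8 ALLOC][9-20 FREE]
Op 4: free(a) -> (freed a); heap: [0-20 FREE]
Op 5: b = malloc(3) -> b = 0; heap: [0-2 ALLOC][3-20 FREE]
Op 6: free(b) -> (freed b); heap: [0-20 FREE]
Op 7: c = malloc(2) -> c = 0; heap: [0-1 ALLOC][2-20 FREE]
Op 8: c = realloc(c, 3) -> c = 0; heap: [0-2 ALLOC][3-20 FREE]

Answer: [0-2 ALLOC][3-20 FREE]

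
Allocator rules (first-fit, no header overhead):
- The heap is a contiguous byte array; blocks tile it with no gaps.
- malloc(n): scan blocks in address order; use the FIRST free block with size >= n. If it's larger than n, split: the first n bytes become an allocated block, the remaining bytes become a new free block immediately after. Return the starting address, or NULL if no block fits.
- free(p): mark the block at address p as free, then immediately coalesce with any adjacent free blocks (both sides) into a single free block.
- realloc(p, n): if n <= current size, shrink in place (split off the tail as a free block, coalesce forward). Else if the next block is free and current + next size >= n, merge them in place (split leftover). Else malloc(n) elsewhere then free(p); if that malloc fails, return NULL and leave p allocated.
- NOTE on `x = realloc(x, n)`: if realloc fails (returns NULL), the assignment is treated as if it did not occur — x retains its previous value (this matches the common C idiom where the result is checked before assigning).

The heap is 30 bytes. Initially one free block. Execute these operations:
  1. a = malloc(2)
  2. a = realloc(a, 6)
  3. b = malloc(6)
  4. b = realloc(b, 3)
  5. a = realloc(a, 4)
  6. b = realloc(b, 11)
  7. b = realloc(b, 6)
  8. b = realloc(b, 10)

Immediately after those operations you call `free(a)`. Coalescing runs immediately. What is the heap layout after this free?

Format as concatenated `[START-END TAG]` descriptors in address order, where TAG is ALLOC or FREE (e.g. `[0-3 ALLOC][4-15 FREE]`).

Answer: [0-5 FREE][6-15 ALLOC][16-29 FREE]

Derivation:
Op 1: a = malloc(2) -> a = 0; heap: [0-1 ALLOC][2-29 FREE]
Op 2: a = realloc(a, 6) -> a = 0; heap: [0-5 ALLOC][6-29 FREE]
Op 3: b = malloc(6) -> b = 6; heap: [0-5 ALLOC][6-11 ALLOC][12-29 FREE]
Op 4: b = realloc(b, 3) -> b = 6; heap: [0-5 ALLOC][6-8 ALLOC][9-29 FREE]
Op 5: a = realloc(a, 4) -> a = 0; heap: [0-3 ALLOC][4-5 FREE][6-8 ALLOC][9-29 FREE]
Op 6: b = realloc(b, 11) -> b = 6; heap: [0-3 ALLOC][4-5 FREE][6-16 ALLOC][17-29 FREE]
Op 7: b = realloc(b, 6) -> b = 6; heap: [0-3 ALLOC][4-5 FREE][6-11 ALLOC][12-29 FREE]
Op 8: b = realloc(b, 10) -> b = 6; heap: [0-3 ALLOC][4-5 FREE][6-15 ALLOC][16-29 FREE]
free(a): a = 0 -> block [0-3 ALLOC]; mark free, coalesce with adjacent free neighbors -> [0-5 FREE][6-15 ALLOC][16-29 FREE]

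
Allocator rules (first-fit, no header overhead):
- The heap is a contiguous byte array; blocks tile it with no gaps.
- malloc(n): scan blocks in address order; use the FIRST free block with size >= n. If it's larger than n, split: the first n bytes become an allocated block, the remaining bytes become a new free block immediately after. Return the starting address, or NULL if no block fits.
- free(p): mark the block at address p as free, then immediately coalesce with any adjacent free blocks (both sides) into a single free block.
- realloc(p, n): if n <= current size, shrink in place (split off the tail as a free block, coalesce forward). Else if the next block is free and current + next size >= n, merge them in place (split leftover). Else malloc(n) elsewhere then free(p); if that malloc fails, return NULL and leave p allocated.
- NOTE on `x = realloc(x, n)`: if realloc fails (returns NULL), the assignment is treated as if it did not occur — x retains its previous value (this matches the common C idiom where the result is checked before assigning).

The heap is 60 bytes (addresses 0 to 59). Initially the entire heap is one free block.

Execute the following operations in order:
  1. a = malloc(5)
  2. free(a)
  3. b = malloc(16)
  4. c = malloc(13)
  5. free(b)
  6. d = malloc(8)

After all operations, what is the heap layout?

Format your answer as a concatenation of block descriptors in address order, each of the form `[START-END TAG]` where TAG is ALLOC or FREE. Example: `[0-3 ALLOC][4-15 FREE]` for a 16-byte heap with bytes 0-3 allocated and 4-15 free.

Op 1: a = malloc(5) -> a = 0; heap: [0-4 ALLOC][5-59 FREE]
Op 2: free(a) -> (freed a); heap: [0-59 FREE]
Op 3: b = malloc(16) -> b = 0; heap: [0-15 ALLOC][16-59 FREE]
Op 4: c = malloc(13) -> c = 16; heap: [0-15 ALLOC][16-28 ALLOC][29-59 FREE]
Op 5: free(b) -> (freed b); heap: [0-15 FREE][16-28 ALLOC][29-59 FREE]
Op 6: d = malloc(8) -> d = 0; heap: [0-7 ALLOC][8-15 FREE][16-28 ALLOC][29-59 FREE]

Answer: [0-7 ALLOC][8-15 FREE][16-28 ALLOC][29-59 FREE]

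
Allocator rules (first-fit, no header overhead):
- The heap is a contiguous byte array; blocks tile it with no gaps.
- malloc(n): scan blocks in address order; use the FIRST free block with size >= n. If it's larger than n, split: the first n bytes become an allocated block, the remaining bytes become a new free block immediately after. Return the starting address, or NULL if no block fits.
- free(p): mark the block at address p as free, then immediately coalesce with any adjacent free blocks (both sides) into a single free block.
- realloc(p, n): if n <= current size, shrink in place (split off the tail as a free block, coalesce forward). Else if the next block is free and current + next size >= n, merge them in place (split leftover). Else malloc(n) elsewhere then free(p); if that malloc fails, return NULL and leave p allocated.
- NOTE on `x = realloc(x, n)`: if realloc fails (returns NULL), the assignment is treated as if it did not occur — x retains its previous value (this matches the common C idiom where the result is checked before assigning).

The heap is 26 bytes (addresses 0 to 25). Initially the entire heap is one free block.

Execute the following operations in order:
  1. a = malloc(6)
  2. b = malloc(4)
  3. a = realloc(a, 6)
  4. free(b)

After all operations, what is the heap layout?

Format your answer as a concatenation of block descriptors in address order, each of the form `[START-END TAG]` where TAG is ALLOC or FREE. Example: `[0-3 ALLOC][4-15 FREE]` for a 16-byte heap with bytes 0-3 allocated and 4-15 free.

Op 1: a = malloc(6) -> a = 0; heap: [0-5 ALLOC][6-25 FREE]
Op 2: b = malloc(4) -> b = 6; heap: [0-5 ALLOC][6-9 ALLOC][10-25 FREE]
Op 3: a = realloc(a, 6) -> a = 0; heap: [0-5 ALLOC][6-9 ALLOC][10-25 FREE]
Op 4: free(b) -> (freed b); heap: [0-5 ALLOC][6-25 FREE]

Answer: [0-5 ALLOC][6-25 FREE]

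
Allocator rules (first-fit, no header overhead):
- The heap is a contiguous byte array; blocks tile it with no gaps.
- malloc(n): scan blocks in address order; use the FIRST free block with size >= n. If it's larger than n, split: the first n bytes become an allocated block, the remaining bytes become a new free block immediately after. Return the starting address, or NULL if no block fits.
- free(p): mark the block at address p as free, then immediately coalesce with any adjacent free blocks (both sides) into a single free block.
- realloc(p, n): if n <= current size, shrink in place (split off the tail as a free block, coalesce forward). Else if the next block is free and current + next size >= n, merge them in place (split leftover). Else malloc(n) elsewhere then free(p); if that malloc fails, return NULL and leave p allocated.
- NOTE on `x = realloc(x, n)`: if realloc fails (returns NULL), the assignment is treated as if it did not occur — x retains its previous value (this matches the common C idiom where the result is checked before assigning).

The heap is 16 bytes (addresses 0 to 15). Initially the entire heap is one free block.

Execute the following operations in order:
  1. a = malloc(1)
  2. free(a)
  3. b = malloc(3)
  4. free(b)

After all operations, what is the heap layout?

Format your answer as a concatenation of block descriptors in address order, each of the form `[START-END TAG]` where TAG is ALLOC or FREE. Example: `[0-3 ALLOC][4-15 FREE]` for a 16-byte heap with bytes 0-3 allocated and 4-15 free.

Op 1: a = malloc(1) -> a = 0; heap: [0-0 ALLOC][1-15 FREE]
Op 2: free(a) -> (freed a); heap: [0-15 FREE]
Op 3: b = malloc(3) -> b = 0; heap: [0-2 ALLOC][3-15 FREE]
Op 4: free(b) -> (freed b); heap: [0-15 FREE]

Answer: [0-15 FREE]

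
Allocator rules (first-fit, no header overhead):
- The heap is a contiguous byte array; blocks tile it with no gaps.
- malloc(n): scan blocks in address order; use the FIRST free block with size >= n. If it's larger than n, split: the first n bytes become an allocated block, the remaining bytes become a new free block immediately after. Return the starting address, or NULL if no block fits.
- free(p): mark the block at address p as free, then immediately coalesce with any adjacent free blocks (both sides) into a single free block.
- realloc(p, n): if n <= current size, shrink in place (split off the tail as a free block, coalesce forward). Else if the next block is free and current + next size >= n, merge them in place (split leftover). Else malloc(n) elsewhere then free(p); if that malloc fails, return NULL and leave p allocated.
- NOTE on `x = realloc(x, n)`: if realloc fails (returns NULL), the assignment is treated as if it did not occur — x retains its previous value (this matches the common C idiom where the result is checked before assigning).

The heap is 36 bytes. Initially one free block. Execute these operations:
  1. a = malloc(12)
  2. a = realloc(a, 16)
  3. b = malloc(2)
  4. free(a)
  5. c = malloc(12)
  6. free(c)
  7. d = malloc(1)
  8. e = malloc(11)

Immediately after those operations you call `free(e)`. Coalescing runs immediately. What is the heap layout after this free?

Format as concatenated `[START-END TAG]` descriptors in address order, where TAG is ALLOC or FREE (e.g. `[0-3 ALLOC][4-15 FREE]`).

Answer: [0-0 ALLOC][1-15 FREE][16-17 ALLOC][18-35 FREE]

Derivation:
Op 1: a = malloc(12) -> a = 0; heap: [0-11 ALLOC][12-35 FREE]
Op 2: a = realloc(a, 16) -> a = 0; heap: [0-15 ALLOC][16-35 FREE]
Op 3: b = malloc(2) -> b = 16; heap: [0-15 ALLOC][16-17 ALLOC][18-35 FREE]
Op 4: free(a) -> (freed a); heap: [0-15 FREE][16-17 ALLOC][18-35 FREE]
Op 5: c = malloc(12) -> c = 0; heap: [0-11 ALLOC][12-15 FREE][16-17 ALLOC][18-35 FREE]
Op 6: free(c) -> (freed c); heap: [0-15 FREE][16-17 ALLOC][18-35 FREE]
Op 7: d = malloc(1) -> d = 0; heap: [0-0 ALLOC][1-15 FREE][16-17 ALLOC][18-35 FREE]
Op 8: e = malloc(11) -> e = 1; heap: [0-0 ALLOC][1-11 ALLOC][12-15 FREE][16-17 ALLOC][18-35 FREE]
free(e): e = 1 -> block [1-11 ALLOC]; mark free, coalesce with adjacent free neighbors -> [0-0 ALLOC][1-15 FREE][16-17 ALLOC][18-35 FREE]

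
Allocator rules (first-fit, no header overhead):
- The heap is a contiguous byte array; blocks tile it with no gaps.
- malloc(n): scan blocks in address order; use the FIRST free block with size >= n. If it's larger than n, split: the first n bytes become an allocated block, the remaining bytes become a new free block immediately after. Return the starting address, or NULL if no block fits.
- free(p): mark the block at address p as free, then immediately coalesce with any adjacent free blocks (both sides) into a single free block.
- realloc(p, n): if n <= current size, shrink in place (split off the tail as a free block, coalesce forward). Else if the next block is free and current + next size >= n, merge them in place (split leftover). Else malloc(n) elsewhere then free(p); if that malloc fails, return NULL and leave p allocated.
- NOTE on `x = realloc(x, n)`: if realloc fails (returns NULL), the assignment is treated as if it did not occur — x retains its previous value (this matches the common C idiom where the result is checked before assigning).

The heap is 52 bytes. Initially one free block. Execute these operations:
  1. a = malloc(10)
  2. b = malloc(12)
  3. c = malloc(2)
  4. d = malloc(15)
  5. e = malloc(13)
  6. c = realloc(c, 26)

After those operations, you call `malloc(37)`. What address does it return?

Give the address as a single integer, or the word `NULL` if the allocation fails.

Answer: NULL

Derivation:
Op 1: a = malloc(10) -> a = 0; heap: [0-9 ALLOC][10-51 FREE]
Op 2: b = malloc(12) -> b = 10; heap: [0-9 ALLOC][10-21 ALLOC][22-51 FREE]
Op 3: c = malloc(2) -> c = 22; heap: [0-9 ALLOC][10-21 ALLOC][22-23 ALLOC][24-51 FREE]
Op 4: d = malloc(15) -> d = 24; heap: [0-9 ALLOC][10-21 ALLOC][22-23 ALLOC][24-38 ALLOC][39-51 FREE]
Op 5: e = malloc(13) -> e = 39; heap: [0-9 ALLOC][10-21 ALLOC][22-23 ALLOC][24-38 ALLOC][39-51 ALLOC]
Op 6: c = realloc(c, 26) -> NULL (c unchanged); heap: [0-9 ALLOC][10-21 ALLOC][22-23 ALLOC][24-38 ALLOC][39-51 ALLOC]
malloc(37): first-fit scan over [0-9 ALLOC][10-21 ALLOC][22-23 ALLOC][24-38 ALLOC][39-51 ALLOC] -> NULL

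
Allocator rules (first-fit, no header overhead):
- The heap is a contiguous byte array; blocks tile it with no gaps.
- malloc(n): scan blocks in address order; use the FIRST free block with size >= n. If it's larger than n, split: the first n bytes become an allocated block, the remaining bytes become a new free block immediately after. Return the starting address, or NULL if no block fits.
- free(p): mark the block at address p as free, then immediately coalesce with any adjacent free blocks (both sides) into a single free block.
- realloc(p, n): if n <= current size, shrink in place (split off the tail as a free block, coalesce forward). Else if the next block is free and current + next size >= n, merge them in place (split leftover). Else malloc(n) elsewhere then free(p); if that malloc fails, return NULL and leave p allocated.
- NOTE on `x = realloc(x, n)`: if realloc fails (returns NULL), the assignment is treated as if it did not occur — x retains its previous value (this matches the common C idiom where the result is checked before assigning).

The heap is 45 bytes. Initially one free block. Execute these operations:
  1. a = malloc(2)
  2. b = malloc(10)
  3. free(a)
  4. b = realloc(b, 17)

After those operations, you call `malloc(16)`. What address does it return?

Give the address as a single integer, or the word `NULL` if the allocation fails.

Answer: 19

Derivation:
Op 1: a = malloc(2) -> a = 0; heap: [0-1 ALLOC][2-44 FREE]
Op 2: b = malloc(10) -> b = 2; heap: [0-1 ALLOC][2-11 ALLOC][12-44 FREE]
Op 3: free(a) -> (freed a); heap: [0-1 FREE][2-11 ALLOC][12-44 FREE]
Op 4: b = realloc(b, 17) -> b = 2; heap: [0-1 FREE][2-18 ALLOC][19-44 FREE]
malloc(16): first-fit scan over [0-1 FREE][2-18 ALLOC][19-44 FREE] -> 19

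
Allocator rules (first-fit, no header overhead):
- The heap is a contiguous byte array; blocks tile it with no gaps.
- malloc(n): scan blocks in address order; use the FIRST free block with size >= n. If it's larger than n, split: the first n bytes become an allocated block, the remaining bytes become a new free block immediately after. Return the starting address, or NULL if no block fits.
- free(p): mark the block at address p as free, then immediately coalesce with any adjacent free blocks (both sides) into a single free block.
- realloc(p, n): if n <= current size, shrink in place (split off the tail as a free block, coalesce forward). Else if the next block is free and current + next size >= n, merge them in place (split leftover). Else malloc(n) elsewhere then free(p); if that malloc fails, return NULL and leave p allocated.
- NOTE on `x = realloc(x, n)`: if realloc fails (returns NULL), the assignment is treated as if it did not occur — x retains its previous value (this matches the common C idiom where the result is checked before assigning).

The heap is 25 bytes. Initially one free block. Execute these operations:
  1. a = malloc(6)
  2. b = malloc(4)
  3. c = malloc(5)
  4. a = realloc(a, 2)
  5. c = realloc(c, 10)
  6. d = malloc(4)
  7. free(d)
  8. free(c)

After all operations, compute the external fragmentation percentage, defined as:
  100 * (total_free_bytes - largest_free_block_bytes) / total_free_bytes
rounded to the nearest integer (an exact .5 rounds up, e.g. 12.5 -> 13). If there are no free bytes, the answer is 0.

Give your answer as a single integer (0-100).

Answer: 21

Derivation:
Op 1: a = malloc(6) -> a = 0; heap: [0-5 ALLOC][6-24 FREE]
Op 2: b = malloc(4) -> b = 6; heap: [0-5 ALLOC][6-9 ALLOC][10-24 FREE]
Op 3: c = malloc(5) -> c = 10; heap: [0-5 ALLOC][6-9 ALLOC][10-14 ALLOC][15-24 FREE]
Op 4: a = realloc(a, 2) -> a = 0; heap: [0-1 ALLOC][2-5 FREE][6-9 ALLOC][10-14 ALLOC][15-24 FREE]
Op 5: c = realloc(c, 10) -> c = 10; heap: [0-1 ALLOC][2-5 FREE][6-9 ALLOC][10-19 ALLOC][20-24 FREE]
Op 6: d = malloc(4) -> d = 2; heap: [0-1 ALLOC][2-5 ALLOC][6-9 ALLOC][10-19 ALLOC][20-24 FREE]
Op 7: free(d) -> (freed d); heap: [0-1 ALLOC][2-5 FREE][6-9 ALLOC][10-19 ALLOC][20-24 FREE]
Op 8: free(c) -> (freed c); heap: [0-1 ALLOC][2-5 FREE][6-9 ALLOC][10-24 FREE]
Free blocks: [4 15] total_free=19 largest=15 -> 100*(19-15)/19 = 400/19 ≈ 21.053 -> rounds to 21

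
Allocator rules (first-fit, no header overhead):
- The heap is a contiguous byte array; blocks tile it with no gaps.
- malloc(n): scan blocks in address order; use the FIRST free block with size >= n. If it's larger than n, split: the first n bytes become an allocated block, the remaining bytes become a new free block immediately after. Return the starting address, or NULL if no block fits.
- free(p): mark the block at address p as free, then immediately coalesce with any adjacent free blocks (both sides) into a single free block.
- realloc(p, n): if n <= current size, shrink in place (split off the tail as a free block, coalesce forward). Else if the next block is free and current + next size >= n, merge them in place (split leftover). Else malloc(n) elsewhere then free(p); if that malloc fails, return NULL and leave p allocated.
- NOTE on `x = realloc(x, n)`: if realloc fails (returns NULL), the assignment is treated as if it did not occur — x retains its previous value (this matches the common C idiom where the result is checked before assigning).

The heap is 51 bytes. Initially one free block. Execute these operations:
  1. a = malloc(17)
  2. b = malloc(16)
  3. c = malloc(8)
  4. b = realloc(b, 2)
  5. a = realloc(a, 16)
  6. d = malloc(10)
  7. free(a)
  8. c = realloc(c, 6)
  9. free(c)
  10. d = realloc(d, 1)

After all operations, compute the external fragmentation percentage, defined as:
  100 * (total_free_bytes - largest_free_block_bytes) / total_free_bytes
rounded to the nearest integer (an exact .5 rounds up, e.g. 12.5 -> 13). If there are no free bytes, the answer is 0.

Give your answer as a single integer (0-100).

Op 1: a = malloc(17) -> a = 0; heap: [0-16 ALLOC][17-50 FREE]
Op 2: b = malloc(16) -> b = 17; heap: [0-16 ALLOC][17-32 ALLOC][33-50 FREE]
Op 3: c = malloc(8) -> c = 33; heap: [0-16 ALLOC][17-32 ALLOC][33-40 ALLOC][41-50 FREE]
Op 4: b = realloc(b, 2) -> b = 17; heap: [0-16 ALLOC][17-18 ALLOC][19-32 FREE][33-40 ALLOC][41-50 FREE]
Op 5: a = realloc(a, 16) -> a = 0; heap: [0-15 ALLOC][16-16 FREE][17-18 ALLOC][19-32 FREE][33-40 ALLOC][41-50 FREE]
Op 6: d = malloc(10) -> d = 19; heap: [0-15 ALLOC][16-16 FREE][17-18 ALLOC][19-28 ALLOC][29-32 FREE][33-40 ALLOC][41-50 FREE]
Op 7: free(a) -> (freed a); heap: [0-16 FREE][17-18 ALLOC][19-28 ALLOC][29-32 FREE][33-40 ALLOC][41-50 FREE]
Op 8: c = realloc(c, 6) -> c = 33; heap: [0-16 FREE][17-18 ALLOC][19-28 ALLOC][29-32 FREE][33-38 ALLOC][39-50 FREE]
Op 9: free(c) -> (freed c); heap: [0-16 FREE][17-18 ALLOC][19-28 ALLOC][29-50 FREE]
Op 10: d = realloc(d, 1) -> d = 19; heap: [0-16 FREE][17-18 ALLOC][19-19 ALLOC][20-50 FREE]
Free blocks: [17 31] total_free=48 largest=31 -> 100*(48-31)/48 = 1700/48 ≈ 35.417 -> rounds to 35

Answer: 35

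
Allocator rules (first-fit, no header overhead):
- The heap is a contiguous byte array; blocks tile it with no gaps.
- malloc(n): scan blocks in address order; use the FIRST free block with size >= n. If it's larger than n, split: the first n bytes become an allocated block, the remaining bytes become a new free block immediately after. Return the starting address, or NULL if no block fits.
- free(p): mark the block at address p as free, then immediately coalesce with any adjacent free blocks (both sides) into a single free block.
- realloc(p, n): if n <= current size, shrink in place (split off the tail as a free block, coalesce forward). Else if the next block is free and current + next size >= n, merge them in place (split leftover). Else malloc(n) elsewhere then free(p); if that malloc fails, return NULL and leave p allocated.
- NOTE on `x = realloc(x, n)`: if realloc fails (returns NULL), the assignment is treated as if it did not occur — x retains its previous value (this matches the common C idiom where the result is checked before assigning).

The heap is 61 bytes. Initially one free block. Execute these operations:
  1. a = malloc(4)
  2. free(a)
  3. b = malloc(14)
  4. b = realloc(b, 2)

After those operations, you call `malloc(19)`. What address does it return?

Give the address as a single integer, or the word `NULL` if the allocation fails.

Op 1: a = malloc(4) -> a = 0; heap: [0-3 ALLOC][4-60 FREE]
Op 2: free(a) -> (freed a); heap: [0-60 FREE]
Op 3: b = malloc(14) -> b = 0; heap: [0-13 ALLOC][14-60 FREE]
Op 4: b = realloc(b, 2) -> b = 0; heap: [0-1 ALLOC][2-60 FREE]
malloc(19): first-fit scan over [0-1 ALLOC][2-60 FREE] -> 2

Answer: 2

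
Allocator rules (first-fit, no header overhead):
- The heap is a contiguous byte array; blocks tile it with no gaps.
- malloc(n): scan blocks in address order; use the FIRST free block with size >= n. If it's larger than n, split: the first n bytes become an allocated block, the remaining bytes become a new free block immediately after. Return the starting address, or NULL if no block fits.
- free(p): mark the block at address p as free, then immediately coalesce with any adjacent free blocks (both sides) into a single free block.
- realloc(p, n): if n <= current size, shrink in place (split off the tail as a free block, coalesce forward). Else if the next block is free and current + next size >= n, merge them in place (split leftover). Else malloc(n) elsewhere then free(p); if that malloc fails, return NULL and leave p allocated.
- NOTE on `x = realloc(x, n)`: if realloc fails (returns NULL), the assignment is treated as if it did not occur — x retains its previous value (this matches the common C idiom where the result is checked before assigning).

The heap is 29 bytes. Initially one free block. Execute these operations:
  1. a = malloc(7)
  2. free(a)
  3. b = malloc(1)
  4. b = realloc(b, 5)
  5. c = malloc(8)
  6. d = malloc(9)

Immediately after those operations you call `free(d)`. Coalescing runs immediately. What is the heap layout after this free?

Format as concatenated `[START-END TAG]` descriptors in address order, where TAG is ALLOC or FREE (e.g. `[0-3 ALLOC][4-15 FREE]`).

Answer: [0-4 ALLOC][5-12 ALLOC][13-28 FREE]

Derivation:
Op 1: a = malloc(7) -> a = 0; heap: [0-6 ALLOC][7-28 FREE]
Op 2: free(a) -> (freed a); heap: [0-28 FREE]
Op 3: b = malloc(1) -> b = 0; heap: [0-0 ALLOC][1-28 FREE]
Op 4: b = realloc(b, 5) -> b = 0; heap: [0-4 ALLOC][5-28 FREE]
Op 5: c = malloc(8) -> c = 5; heap: [0-4 ALLOC][5-12 ALLOC][13-28 FREE]
Op 6: d = malloc(9) -> d = 13; heap: [0-4 ALLOC][5-12 ALLOC][13-21 ALLOC][22-28 FREE]
free(d): d = 13 -> block [13-21 ALLOC]; mark free, coalesce with adjacent free neighbors -> [0-4 ALLOC][5-12 ALLOC][13-28 FREE]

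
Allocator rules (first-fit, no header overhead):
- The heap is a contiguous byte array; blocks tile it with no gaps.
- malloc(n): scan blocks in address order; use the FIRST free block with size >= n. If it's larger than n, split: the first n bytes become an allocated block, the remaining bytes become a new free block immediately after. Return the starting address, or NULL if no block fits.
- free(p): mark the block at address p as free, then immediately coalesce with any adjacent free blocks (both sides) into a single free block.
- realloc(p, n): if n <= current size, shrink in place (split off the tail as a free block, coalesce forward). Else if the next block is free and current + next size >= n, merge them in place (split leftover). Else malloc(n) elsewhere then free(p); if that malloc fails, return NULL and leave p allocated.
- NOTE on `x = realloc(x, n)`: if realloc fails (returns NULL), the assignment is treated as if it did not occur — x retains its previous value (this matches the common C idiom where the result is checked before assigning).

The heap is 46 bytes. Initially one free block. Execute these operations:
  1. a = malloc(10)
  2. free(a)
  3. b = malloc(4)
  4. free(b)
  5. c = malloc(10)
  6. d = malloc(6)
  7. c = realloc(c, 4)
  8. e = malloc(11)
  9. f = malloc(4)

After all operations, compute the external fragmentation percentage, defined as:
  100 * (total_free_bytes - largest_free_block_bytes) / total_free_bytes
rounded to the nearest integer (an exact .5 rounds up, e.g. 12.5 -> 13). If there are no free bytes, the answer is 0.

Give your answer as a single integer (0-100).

Op 1: a = malloc(10) -> a = 0; heap: [0-9 ALLOC][10-45 FREE]
Op 2: free(a) -> (freed a); heap: [0-45 FREE]
Op 3: b = malloc(4) -> b = 0; heap: [0-3 ALLOC][4-45 FREE]
Op 4: free(b) -> (freed b); heap: [0-45 FREE]
Op 5: c = malloc(10) -> c = 0; heap: [0-9 ALLOC][10-45 FREE]
Op 6: d = malloc(6) -> d = 10; heap: [0-9 ALLOC][10-15 ALLOC][16-45 FREE]
Op 7: c = realloc(c, 4) -> c = 0; heap: [0-3 ALLOC][4-9 FREE][10-15 ALLOC][16-45 FREE]
Op 8: e = malloc(11) -> e = 16; heap: [0-3 ALLOC][4-9 FREE][10-15 ALLOC][16-26 ALLOC][27-45 FREE]
Op 9: f = malloc(4) -> f = 4; heap: [0-3 ALLOC][4-7 ALLOC][8-9 FREE][10-15 ALLOC][16-26 ALLOC][27-45 FREE]
Free blocks: [2 19] total_free=21 largest=19 -> 100*(21-19)/21 = 200/21 ≈ 9.524 -> rounds to 10

Answer: 10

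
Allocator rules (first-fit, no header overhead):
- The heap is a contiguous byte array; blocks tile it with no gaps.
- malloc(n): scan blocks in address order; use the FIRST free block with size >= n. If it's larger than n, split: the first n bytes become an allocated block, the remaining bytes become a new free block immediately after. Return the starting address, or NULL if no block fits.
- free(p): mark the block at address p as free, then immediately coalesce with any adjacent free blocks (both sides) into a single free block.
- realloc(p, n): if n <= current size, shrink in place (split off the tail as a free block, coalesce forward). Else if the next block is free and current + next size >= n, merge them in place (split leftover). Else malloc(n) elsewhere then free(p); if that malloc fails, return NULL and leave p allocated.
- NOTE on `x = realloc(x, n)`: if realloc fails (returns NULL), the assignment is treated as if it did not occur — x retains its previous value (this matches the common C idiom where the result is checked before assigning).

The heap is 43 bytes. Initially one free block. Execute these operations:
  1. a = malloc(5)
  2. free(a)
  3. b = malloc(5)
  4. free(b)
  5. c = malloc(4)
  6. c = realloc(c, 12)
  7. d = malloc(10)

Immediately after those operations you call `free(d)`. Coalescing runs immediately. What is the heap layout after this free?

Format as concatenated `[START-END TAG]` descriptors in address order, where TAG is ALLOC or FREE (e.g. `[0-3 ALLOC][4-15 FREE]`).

Answer: [0-11 ALLOC][12-42 FREE]

Derivation:
Op 1: a = malloc(5) -> a = 0; heap: [0-4 ALLOC][5-42 FREE]
Op 2: free(a) -> (freed a); heap: [0-42 FREE]
Op 3: b = malloc(5) -> b = 0; heap: [0-4 ALLOC][5-42 FREE]
Op 4: free(b) -> (freed b); heap: [0-42 FREE]
Op 5: c = malloc(4) -> c = 0; heap: [0-3 ALLOC][4-42 FREE]
Op 6: c = realloc(c, 12) -> c = 0; heap: [0-11 ALLOC][12-42 FREE]
Op 7: d = malloc(10) -> d = 12; heap: [0-11 ALLOC][12-21 ALLOC][22-42 FREE]
free(d): d = 12 -> block [12-21 ALLOC]; mark free, coalesce with adjacent free neighbors -> [0-11 ALLOC][12-42 FREE]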